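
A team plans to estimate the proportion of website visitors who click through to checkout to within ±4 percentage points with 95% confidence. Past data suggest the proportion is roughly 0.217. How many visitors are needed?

n = 408

For a proportion with margin E = 0.04 at 95% confidence, z = 1.960.
n = p̂(1−p̂)(z/E)² = 0.217 × 0.783 × (1.960/0.04)² = 407.96
Round up: n = 408.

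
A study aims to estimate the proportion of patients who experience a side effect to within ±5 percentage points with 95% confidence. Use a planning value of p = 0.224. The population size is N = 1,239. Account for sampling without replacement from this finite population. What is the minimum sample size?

For a proportion with margin E = 0.05 at 95% confidence, z = 1.960.
n = p̂(1−p̂)(z/E)² = 0.224 × 0.776 × (1.960/0.05)² = 267.10 — call this n₀.
Finite-population correction with N = 1,239: n = n₀ / (1 + (n₀−1)/N) = 267.10 / 1.215 = 219.84
Round up: n = 220.

n = 220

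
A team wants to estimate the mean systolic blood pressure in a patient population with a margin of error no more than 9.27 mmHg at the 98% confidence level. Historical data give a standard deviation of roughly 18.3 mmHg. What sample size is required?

22

For a mean, the margin of error is E = z·σ/√n, so n = (zσ/E)².
At 98% confidence, z = 2.326.
n = (2.326 × 18.3 / 9.27)² = 21.08
Round up: n = 22.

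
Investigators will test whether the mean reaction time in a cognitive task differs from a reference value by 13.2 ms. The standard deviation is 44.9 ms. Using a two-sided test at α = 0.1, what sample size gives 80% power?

72

For a one-sample z-test, n = ((z_{α/2} + z_β)·σ/δ)².
z_{α/2} = 1.645 (two-sided α = 0.1); z_β = 0.842 (power 80% → β = 0.2).
n = (2.487 × 44.9 / 13.2)² = 71.56
Round up: n = 72.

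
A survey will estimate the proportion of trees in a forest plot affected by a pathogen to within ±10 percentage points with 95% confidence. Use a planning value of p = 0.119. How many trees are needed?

For a proportion with margin E = 0.1 at 95% confidence, z = 1.960.
n = p̂(1−p̂)(z/E)² = 0.119 × 0.881 × (1.960/0.1)² = 40.27
Round up: n = 41.

41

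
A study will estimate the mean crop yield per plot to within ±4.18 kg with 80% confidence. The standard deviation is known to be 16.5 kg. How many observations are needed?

n = 26

For a mean, the margin of error is E = z·σ/√n, so n = (zσ/E)².
At 80% confidence, z = 1.282.
n = (1.282 × 16.5 / 4.18)² = 25.61
Round up: n = 26.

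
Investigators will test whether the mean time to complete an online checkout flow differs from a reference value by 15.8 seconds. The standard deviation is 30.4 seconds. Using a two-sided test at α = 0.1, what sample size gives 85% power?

For a one-sample z-test, n = ((z_{α/2} + z_β)·σ/δ)².
z_{α/2} = 1.645 (two-sided α = 0.1); z_β = 1.036 (power 85% → β = 0.15).
n = (2.681 × 30.4 / 15.8)² = 26.61
Round up: n = 27.

n = 27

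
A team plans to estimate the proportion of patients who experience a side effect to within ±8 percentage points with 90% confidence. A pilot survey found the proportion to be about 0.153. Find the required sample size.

For a proportion with margin E = 0.08 at 90% confidence, z = 1.645.
n = p̂(1−p̂)(z/E)² = 0.153 × 0.847 × (1.645/0.08)² = 54.79
Round up: n = 55.

n = 55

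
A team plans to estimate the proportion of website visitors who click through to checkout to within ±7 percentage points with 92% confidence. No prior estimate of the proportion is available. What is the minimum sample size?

157

For a proportion with margin E = 0.07 at 92% confidence, z = 1.751.
With no prior estimate, use p = 0.5, which maximizes p(1−p) at 0.25.
n = 0.25 × (z/E)² = 0.25 × (1.751/0.07)² = 156.43
Round up: n = 157.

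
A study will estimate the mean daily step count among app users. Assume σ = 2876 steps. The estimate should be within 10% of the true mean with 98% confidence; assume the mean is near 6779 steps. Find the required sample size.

For a mean, the margin of error is E = z·σ/√n, so n = (zσ/E)².
At 98% confidence, z = 2.326.
E = 10% of 6779 = 677.9 steps.
n = (2.326 × 2876 / 677.9)² = 97.38
Round up: n = 98.

98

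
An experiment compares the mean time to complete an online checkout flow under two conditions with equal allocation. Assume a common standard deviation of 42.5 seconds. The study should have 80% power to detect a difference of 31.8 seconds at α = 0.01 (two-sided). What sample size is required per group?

For two equal groups, n per group = 2·((z_{α/2} + z_β)·σ/δ)².
z_{α/2} = 2.576; z_β = 0.842 (power 80%).
n = 2 × (3.418 × 42.5 / 31.8)² = 2 × 20.87 = 41.74
Round up: n = 42 per group.

42 per group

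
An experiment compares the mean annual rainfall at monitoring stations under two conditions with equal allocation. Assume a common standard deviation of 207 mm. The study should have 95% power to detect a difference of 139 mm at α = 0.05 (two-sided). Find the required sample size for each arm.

58 per group

For two equal groups, n per group = 2·((z_{α/2} + z_β)·σ/δ)².
z_{α/2} = 1.960; z_β = 1.645 (power 95%).
n = 2 × (3.605 × 207 / 139)² = 2 × 28.82 = 57.64
Round up: n = 58 per group.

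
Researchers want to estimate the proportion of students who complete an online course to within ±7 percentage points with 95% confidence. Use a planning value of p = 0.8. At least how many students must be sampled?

For a proportion with margin E = 0.07 at 95% confidence, z = 1.960.
n = p̂(1−p̂)(z/E)² = 0.8 × 0.2 × (1.960/0.07)² = 125.44
Round up: n = 126.

126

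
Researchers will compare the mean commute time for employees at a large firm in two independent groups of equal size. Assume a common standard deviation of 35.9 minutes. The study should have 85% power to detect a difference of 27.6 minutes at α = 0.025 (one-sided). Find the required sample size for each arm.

For two equal groups, n per group = 2·((z_α + z_β)·σ/δ)².
z_α = 1.960; z_β = 1.036 (power 85%).
n = 2 × (2.996 × 35.9 / 27.6)² = 2 × 15.19 = 30.38
Round up: n = 31 per group.

31 per group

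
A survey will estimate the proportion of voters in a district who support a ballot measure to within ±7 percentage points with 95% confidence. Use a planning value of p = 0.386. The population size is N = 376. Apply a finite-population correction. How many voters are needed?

For a proportion with margin E = 0.07 at 95% confidence, z = 1.960.
n = p̂(1−p̂)(z/E)² = 0.386 × 0.614 × (1.960/0.07)² = 185.81 — call this n₀.
Finite-population correction with N = 376: n = n₀ / (1 + (n₀−1)/N) = 185.81 / 1.492 = 124.54
Round up: n = 125.

n = 125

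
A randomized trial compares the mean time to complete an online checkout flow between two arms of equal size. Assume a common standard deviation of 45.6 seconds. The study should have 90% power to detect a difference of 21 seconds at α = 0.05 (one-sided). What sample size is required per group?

For two equal groups, n per group = 2·((z_α + z_β)·σ/δ)².
z_α = 1.645; z_β = 1.282 (power 90%).
n = 2 × (2.927 × 45.6 / 21)² = 2 × 40.40 = 80.80
Round up: n = 81 per group.

81 per group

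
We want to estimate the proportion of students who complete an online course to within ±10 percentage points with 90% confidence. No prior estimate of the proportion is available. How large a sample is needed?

68

For a proportion with margin E = 0.1 at 90% confidence, z = 1.645.
With no prior estimate, use p = 0.5, which maximizes p(1−p) at 0.25.
n = 0.25 × (z/E)² = 0.25 × (1.645/0.1)² = 67.65
Round up: n = 68.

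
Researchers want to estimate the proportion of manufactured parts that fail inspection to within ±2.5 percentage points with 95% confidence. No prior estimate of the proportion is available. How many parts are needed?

1537

For a proportion with margin E = 0.025 at 95% confidence, z = 1.960.
With no prior estimate, use p = 0.5, which maximizes p(1−p) at 0.25.
n = 0.25 × (z/E)² = 0.25 × (1.960/0.025)² = 1536.64
Round up: n = 1537.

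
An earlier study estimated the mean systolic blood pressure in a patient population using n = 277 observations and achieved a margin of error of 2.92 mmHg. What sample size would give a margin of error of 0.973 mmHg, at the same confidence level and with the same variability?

Margin of error scales as 1/√n, so n₂ = n₁·(E₁/E₂)².
n₂ = 277 × (2.92/0.973)² = 277 × 9.006 = 2494.66
Round up: n₂ = 2495.

2495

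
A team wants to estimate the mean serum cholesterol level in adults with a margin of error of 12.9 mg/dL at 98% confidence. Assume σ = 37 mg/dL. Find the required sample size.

n = 45

For a mean, the margin of error is E = z·σ/√n, so n = (zσ/E)².
At 98% confidence, z = 2.326.
n = (2.326 × 37 / 12.9)² = 44.51
Round up: n = 45.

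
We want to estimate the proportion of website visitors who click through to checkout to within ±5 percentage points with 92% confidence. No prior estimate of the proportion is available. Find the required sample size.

For a proportion with margin E = 0.05 at 92% confidence, z = 1.751.
With no prior estimate, use p = 0.5, which maximizes p(1−p) at 0.25.
n = 0.25 × (z/E)² = 0.25 × (1.751/0.05)² = 306.60
Round up: n = 307.

n = 307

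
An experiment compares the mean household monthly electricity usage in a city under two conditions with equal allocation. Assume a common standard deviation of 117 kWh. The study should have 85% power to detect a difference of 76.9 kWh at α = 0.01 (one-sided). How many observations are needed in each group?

For two equal groups, n per group = 2·((z_α + z_β)·σ/δ)².
z_α = 2.326; z_β = 1.036 (power 85%).
n = 2 × (3.362 × 117 / 76.9)² = 2 × 26.16 = 52.32
Round up: n = 53 per group.

53 per group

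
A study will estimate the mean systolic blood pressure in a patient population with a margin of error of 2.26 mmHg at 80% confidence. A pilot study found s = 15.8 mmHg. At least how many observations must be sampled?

n = 81

For a mean, the margin of error is E = z·σ/√n, so n = (zσ/E)².
At 80% confidence, z = 1.282.
n = (1.282 × 15.8 / 2.26)² = 80.33
Round up: n = 81.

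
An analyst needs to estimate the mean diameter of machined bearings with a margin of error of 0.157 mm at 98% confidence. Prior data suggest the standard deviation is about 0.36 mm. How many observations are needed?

29

For a mean, the margin of error is E = z·σ/√n, so n = (zσ/E)².
At 98% confidence, z = 2.326.
n = (2.326 × 0.36 / 0.157)² = 28.45
Round up: n = 29.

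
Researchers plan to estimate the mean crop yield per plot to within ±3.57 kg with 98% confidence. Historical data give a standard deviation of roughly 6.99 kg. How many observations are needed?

n = 21

For a mean, the margin of error is E = z·σ/√n, so n = (zσ/E)².
At 98% confidence, z = 2.326.
n = (2.326 × 6.99 / 3.57)² = 20.74
Round up: n = 21.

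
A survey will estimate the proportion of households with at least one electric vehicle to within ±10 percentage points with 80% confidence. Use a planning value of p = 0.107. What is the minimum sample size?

n = 16

For a proportion with margin E = 0.1 at 80% confidence, z = 1.282.
n = p̂(1−p̂)(z/E)² = 0.107 × 0.893 × (1.282/0.1)² = 15.70
Round up: n = 16.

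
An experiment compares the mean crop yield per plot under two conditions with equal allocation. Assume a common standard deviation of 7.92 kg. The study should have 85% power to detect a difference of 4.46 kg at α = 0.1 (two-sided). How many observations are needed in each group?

For two equal groups, n per group = 2·((z_{α/2} + z_β)·σ/δ)².
z_{α/2} = 1.645; z_β = 1.036 (power 85%).
n = 2 × (2.681 × 7.92 / 4.46)² = 2 × 22.67 = 45.34
Round up: n = 46 per group.

46 per group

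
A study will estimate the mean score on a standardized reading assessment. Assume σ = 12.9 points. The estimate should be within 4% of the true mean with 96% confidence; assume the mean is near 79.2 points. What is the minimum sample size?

For a mean, the margin of error is E = z·σ/√n, so n = (zσ/E)².
At 96% confidence, z = 2.054.
E = 4% of 79.2 = 3.168 points.
n = (2.054 × 12.9 / 3.168)² = 69.95
Round up: n = 70.

70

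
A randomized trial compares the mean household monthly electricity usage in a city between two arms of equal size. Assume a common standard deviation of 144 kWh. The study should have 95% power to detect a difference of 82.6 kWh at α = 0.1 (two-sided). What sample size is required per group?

For two equal groups, n per group = 2·((z_{α/2} + z_β)·σ/δ)².
z_{α/2} = 1.645; z_β = 1.645 (power 95%).
n = 2 × (3.290 × 144 / 82.6)² = 2 × 32.90 = 65.80
Round up: n = 66 per group.

66 per group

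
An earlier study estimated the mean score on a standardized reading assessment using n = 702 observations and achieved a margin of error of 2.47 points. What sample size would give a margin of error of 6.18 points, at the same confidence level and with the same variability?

113

Margin of error scales as 1/√n, so n₂ = n₁·(E₁/E₂)².
n₂ = 702 × (2.47/6.18)² = 702 × 0.1597 = 112.11
Round up: n₂ = 113.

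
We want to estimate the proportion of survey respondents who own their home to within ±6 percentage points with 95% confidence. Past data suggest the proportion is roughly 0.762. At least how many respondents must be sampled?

For a proportion with margin E = 0.06 at 95% confidence, z = 1.960.
n = p̂(1−p̂)(z/E)² = 0.762 × 0.238 × (1.960/0.06)² = 193.53
Round up: n = 194.

n = 194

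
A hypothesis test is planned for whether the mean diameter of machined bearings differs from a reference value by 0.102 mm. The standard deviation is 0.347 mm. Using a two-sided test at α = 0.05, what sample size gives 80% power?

For a one-sample z-test, n = ((z_{α/2} + z_β)·σ/δ)².
z_{α/2} = 1.960 (two-sided α = 0.05); z_β = 0.842 (power 80% → β = 0.2).
n = (2.802 × 0.347 / 0.102)² = 90.86
Round up: n = 91.

n = 91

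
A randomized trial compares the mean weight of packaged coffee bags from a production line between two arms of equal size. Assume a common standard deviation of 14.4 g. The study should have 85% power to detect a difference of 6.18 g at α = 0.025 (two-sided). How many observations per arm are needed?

117 per group

For two equal groups, n per group = 2·((z_{α/2} + z_β)·σ/δ)².
z_{α/2} = 2.241; z_β = 1.036 (power 85%).
n = 2 × (3.277 × 14.4 / 6.18)² = 2 × 58.30 = 116.60
Round up: n = 117 per group.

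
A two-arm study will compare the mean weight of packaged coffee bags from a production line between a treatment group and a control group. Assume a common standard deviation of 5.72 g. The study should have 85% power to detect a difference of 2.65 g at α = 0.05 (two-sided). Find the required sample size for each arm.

84 per group

For two equal groups, n per group = 2·((z_{α/2} + z_β)·σ/δ)².
z_{α/2} = 1.960; z_β = 1.036 (power 85%).
n = 2 × (2.996 × 5.72 / 2.65)² = 2 × 41.82 = 83.64
Round up: n = 84 per group.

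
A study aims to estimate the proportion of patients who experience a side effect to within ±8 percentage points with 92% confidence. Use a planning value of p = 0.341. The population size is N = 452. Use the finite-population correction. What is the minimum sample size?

For a proportion with margin E = 0.08 at 92% confidence, z = 1.751.
n = p̂(1−p̂)(z/E)² = 0.341 × 0.659 × (1.751/0.08)² = 107.65 — call this n₀.
Finite-population correction with N = 452: n = n₀ / (1 + (n₀−1)/N) = 107.65 / 1.236 = 87.10
Round up: n = 88.

88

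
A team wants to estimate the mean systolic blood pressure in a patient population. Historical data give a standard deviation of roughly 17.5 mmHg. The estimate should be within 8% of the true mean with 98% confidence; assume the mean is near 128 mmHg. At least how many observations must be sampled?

16

For a mean, the margin of error is E = z·σ/√n, so n = (zσ/E)².
At 98% confidence, z = 2.326.
E = 8% of 128 = 10.24 mmHg.
n = (2.326 × 17.5 / 10.24)² = 15.80
Round up: n = 16.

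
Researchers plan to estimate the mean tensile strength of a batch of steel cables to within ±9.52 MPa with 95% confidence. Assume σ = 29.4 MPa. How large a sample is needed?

For a mean, the margin of error is E = z·σ/√n, so n = (zσ/E)².
At 95% confidence, z = 1.960.
n = (1.960 × 29.4 / 9.52)² = 36.64
Round up: n = 37.

37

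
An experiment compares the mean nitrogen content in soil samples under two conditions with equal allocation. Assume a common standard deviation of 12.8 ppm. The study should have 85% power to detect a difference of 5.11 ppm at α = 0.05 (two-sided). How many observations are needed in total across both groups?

226 total

For two equal groups, n per group = 2·((z_{α/2} + z_β)·σ/δ)².
z_{α/2} = 1.960; z_β = 1.036 (power 85%).
n = 2 × (2.996 × 12.8 / 5.11)² = 2 × 56.32 = 112.64
Round up: n = 113 per group.
Total across both groups: 2 × 113 = 226.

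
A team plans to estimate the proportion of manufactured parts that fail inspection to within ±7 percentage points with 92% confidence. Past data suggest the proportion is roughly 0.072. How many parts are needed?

n = 42

For a proportion with margin E = 0.07 at 92% confidence, z = 1.751.
n = p̂(1−p̂)(z/E)² = 0.072 × 0.928 × (1.751/0.07)² = 41.81
Round up: n = 42.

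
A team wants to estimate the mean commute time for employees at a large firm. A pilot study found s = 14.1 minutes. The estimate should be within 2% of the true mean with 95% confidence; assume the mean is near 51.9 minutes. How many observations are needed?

For a mean, the margin of error is E = z·σ/√n, so n = (zσ/E)².
At 95% confidence, z = 1.960.
E = 2% of 51.9 = 1.038 minutes.
n = (1.960 × 14.1 / 1.038)² = 708.85
Round up: n = 709.

709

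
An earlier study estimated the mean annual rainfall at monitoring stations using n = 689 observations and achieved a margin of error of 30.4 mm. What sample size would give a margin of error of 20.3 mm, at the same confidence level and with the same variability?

1546

Margin of error scales as 1/√n, so n₂ = n₁·(E₁/E₂)².
n₂ = 689 × (30.4/20.3)² = 689 × 2.243 = 1545.43
Round up: n₂ = 1546.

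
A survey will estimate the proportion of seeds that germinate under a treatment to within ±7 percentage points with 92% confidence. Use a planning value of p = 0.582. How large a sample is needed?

For a proportion with margin E = 0.07 at 92% confidence, z = 1.751.
n = p̂(1−p̂)(z/E)² = 0.582 × 0.418 × (1.751/0.07)² = 152.22
Round up: n = 153.

153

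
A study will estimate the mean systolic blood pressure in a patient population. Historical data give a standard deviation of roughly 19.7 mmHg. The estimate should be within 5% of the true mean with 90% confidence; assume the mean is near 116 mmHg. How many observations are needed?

n = 32

For a mean, the margin of error is E = z·σ/√n, so n = (zσ/E)².
At 90% confidence, z = 1.645.
E = 5% of 116 = 5.8 mmHg.
n = (1.645 × 19.7 / 5.8)² = 31.22
Round up: n = 32.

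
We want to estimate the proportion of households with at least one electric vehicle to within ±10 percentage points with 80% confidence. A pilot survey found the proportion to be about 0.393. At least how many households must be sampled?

40

For a proportion with margin E = 0.1 at 80% confidence, z = 1.282.
n = p̂(1−p̂)(z/E)² = 0.393 × 0.607 × (1.282/0.1)² = 39.21
Round up: n = 40.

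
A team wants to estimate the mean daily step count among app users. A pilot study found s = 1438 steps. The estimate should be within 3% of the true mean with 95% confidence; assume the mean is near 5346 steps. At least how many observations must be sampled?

309

For a mean, the margin of error is E = z·σ/√n, so n = (zσ/E)².
At 95% confidence, z = 1.960.
E = 3% of 5346 = 160.4 steps.
n = (1.960 × 1438 / 160.4)² = 308.84
Round up: n = 309.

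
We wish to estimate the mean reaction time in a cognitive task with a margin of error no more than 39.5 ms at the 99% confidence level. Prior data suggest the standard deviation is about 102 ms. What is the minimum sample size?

For a mean, the margin of error is E = z·σ/√n, so n = (zσ/E)².
At 99% confidence, z = 2.576.
n = (2.576 × 102 / 39.5)² = 44.25
Round up: n = 45.

45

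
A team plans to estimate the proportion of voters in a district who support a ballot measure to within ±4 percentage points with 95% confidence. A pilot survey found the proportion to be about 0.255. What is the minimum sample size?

For a proportion with margin E = 0.04 at 95% confidence, z = 1.960.
n = p̂(1−p̂)(z/E)² = 0.255 × 0.745 × (1.960/0.04)² = 456.13
Round up: n = 457.

n = 457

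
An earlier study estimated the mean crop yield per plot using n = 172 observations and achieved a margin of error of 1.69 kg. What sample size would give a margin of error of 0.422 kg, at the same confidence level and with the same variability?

n = 2759

Margin of error scales as 1/√n, so n₂ = n₁·(E₁/E₂)².
n₂ = 172 × (1.69/0.422)² = 172 × 16.04 = 2758.88
Round up: n₂ = 2759.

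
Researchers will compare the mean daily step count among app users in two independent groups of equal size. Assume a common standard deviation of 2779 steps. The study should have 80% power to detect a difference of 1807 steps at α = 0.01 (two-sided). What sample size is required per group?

For two equal groups, n per group = 2·((z_{α/2} + z_β)·σ/δ)².
z_{α/2} = 2.576; z_β = 0.842 (power 80%).
n = 2 × (3.418 × 2779 / 1807)² = 2 × 27.63 = 55.26
Round up: n = 56 per group.

56 per group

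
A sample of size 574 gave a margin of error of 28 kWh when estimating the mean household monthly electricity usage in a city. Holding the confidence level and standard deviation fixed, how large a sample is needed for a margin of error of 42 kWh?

Margin of error scales as 1/√n, so n₂ = n₁·(E₁/E₂)².
n₂ = 574 × (28/42)² = 574 × 0.4444 = 255.09
Round up: n₂ = 256.

256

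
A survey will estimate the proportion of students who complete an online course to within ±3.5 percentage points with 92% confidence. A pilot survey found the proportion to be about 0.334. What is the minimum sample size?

For a proportion with margin E = 0.035 at 92% confidence, z = 1.751.
n = p̂(1−p̂)(z/E)² = 0.334 × 0.666 × (1.751/0.035)² = 556.75
Round up: n = 557.

557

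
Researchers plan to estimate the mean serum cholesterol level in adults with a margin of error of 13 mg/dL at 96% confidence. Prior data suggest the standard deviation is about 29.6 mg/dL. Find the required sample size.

For a mean, the margin of error is E = z·σ/√n, so n = (zσ/E)².
At 96% confidence, z = 2.054.
n = (2.054 × 29.6 / 13)² = 21.87
Round up: n = 22.

22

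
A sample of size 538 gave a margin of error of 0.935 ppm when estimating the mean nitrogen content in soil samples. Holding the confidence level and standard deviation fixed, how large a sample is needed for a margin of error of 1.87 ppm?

135

Margin of error scales as 1/√n, so n₂ = n₁·(E₁/E₂)².
n₂ = 538 × (0.935/1.87)² = 538 × 0.25 = 134.50
Round up: n₂ = 135.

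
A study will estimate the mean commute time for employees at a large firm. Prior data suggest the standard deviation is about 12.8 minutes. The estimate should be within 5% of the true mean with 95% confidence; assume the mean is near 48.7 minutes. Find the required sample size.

n = 107

For a mean, the margin of error is E = z·σ/√n, so n = (zσ/E)².
At 95% confidence, z = 1.960.
E = 5% of 48.7 = 2.435 minutes.
n = (1.960 × 12.8 / 2.435)² = 106.15
Round up: n = 107.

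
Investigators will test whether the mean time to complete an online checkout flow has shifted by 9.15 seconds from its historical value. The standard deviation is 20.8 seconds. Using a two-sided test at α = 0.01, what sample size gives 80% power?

For a one-sample z-test, n = ((z_{α/2} + z_β)·σ/δ)².
z_{α/2} = 2.576 (two-sided α = 0.01); z_β = 0.842 (power 80% → β = 0.2).
n = (3.418 × 20.8 / 9.15)² = 60.37
Round up: n = 61.

61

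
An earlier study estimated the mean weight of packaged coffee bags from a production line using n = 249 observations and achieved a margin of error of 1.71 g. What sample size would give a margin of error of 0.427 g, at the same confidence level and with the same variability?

n = 3994

Margin of error scales as 1/√n, so n₂ = n₁·(E₁/E₂)².
n₂ = 249 × (1.71/0.427)² = 249 × 16.04 = 3993.96
Round up: n₂ = 3994.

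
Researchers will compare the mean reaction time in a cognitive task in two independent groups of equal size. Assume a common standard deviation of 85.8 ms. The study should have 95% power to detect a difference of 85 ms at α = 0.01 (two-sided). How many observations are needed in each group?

For two equal groups, n per group = 2·((z_{α/2} + z_β)·σ/δ)².
z_{α/2} = 2.576; z_β = 1.645 (power 95%).
n = 2 × (4.221 × 85.8 / 85)² = 2 × 18.15 = 36.30
Round up: n = 37 per group.

37 per group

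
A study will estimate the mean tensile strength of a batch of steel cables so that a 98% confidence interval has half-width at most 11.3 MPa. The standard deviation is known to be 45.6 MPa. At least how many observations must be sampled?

89

For a mean, the margin of error is E = z·σ/√n, so n = (zσ/E)².
At 98% confidence, z = 2.326.
n = (2.326 × 45.6 / 11.3)² = 88.10
Round up: n = 89.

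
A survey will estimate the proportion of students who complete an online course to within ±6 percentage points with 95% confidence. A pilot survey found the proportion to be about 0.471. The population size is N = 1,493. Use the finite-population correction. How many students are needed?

n = 226

For a proportion with margin E = 0.06 at 95% confidence, z = 1.960.
n = p̂(1−p̂)(z/E)² = 0.471 × 0.529 × (1.960/0.06)² = 265.88 — call this n₀.
Finite-population correction with N = 1,493: n = n₀ / (1 + (n₀−1)/N) = 265.88 / 1.177 = 225.90
Round up: n = 226.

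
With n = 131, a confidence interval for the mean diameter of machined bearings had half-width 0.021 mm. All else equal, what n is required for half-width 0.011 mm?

Margin of error scales as 1/√n, so n₂ = n₁·(E₁/E₂)².
n₂ = 131 × (0.021/0.011)² = 131 × 3.645 = 477.50
Round up: n₂ = 478.

n = 478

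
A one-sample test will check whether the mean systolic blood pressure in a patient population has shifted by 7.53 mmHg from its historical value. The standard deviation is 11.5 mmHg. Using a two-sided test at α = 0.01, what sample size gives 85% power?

For a one-sample z-test, n = ((z_{α/2} + z_β)·σ/δ)².
z_{α/2} = 2.576 (two-sided α = 0.01); z_β = 1.036 (power 85% → β = 0.15).
n = (3.612 × 11.5 / 7.53)² = 30.43
Round up: n = 31.

31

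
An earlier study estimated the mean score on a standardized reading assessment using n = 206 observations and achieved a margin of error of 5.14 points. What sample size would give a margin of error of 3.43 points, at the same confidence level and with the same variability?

Margin of error scales as 1/√n, so n₂ = n₁·(E₁/E₂)².
n₂ = 206 × (5.14/3.43)² = 206 × 2.246 = 462.68
Round up: n₂ = 463.

n = 463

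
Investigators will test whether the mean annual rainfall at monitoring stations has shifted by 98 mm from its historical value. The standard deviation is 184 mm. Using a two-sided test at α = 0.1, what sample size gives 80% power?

For a one-sample z-test, n = ((z_{α/2} + z_β)·σ/δ)².
z_{α/2} = 1.645 (two-sided α = 0.1); z_β = 0.842 (power 80% → β = 0.2).
n = (2.487 × 184 / 98)² = 21.80
Round up: n = 22.

22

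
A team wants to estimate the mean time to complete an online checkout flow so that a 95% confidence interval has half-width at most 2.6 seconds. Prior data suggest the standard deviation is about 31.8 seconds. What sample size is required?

For a mean, the margin of error is E = z·σ/√n, so n = (zσ/E)².
At 95% confidence, z = 1.960.
n = (1.960 × 31.8 / 2.6)² = 574.67
Round up: n = 575.

575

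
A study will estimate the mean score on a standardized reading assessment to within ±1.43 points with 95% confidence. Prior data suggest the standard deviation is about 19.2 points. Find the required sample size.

For a mean, the margin of error is E = z·σ/√n, so n = (zσ/E)².
At 95% confidence, z = 1.960.
n = (1.960 × 19.2 / 1.43)² = 692.54
Round up: n = 693.

693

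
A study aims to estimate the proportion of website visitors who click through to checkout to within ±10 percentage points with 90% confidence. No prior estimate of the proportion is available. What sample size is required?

n = 68

For a proportion with margin E = 0.1 at 90% confidence, z = 1.645.
With no prior estimate, use p = 0.5, which maximizes p(1−p) at 0.25.
n = 0.25 × (z/E)² = 0.25 × (1.645/0.1)² = 67.65
Round up: n = 68.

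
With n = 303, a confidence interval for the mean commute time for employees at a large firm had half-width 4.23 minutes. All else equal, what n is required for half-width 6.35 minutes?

135

Margin of error scales as 1/√n, so n₂ = n₁·(E₁/E₂)².
n₂ = 303 × (4.23/6.35)² = 303 × 0.4437 = 134.44
Round up: n₂ = 135.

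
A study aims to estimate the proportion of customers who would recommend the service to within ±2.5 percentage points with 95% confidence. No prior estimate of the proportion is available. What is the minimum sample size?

For a proportion with margin E = 0.025 at 95% confidence, z = 1.960.
With no prior estimate, use p = 0.5, which maximizes p(1−p) at 0.25.
n = 0.25 × (z/E)² = 0.25 × (1.960/0.025)² = 1536.64
Round up: n = 1537.

1537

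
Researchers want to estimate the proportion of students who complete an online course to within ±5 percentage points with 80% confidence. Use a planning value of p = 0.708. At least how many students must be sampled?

n = 136

For a proportion with margin E = 0.05 at 80% confidence, z = 1.282.
n = p̂(1−p̂)(z/E)² = 0.708 × 0.292 × (1.282/0.05)² = 135.91
Round up: n = 136.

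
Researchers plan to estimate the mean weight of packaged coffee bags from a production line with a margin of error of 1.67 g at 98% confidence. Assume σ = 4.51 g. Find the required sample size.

For a mean, the margin of error is E = z·σ/√n, so n = (zσ/E)².
At 98% confidence, z = 2.326.
n = (2.326 × 4.51 / 1.67)² = 39.46
Round up: n = 40.

40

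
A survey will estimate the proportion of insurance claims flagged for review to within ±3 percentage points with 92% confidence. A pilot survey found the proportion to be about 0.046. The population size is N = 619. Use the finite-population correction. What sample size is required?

For a proportion with margin E = 0.03 at 92% confidence, z = 1.751.
n = p̂(1−p̂)(z/E)² = 0.046 × 0.954 × (1.751/0.03)² = 149.50 — call this n₀.
Finite-population correction with N = 619: n = n₀ / (1 + (n₀−1)/N) = 149.50 / 1.24 = 120.56
Round up: n = 121.

121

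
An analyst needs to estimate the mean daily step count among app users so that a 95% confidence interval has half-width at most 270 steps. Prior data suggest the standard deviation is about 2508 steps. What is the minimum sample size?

n = 332

For a mean, the margin of error is E = z·σ/√n, so n = (zσ/E)².
At 95% confidence, z = 1.960.
n = (1.960 × 2508 / 270)² = 331.47
Round up: n = 332.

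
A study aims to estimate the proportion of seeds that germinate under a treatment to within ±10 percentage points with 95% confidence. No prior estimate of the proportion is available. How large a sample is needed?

n = 97

For a proportion with margin E = 0.1 at 95% confidence, z = 1.960.
With no prior estimate, use p = 0.5, which maximizes p(1−p) at 0.25.
n = 0.25 × (z/E)² = 0.25 × (1.960/0.1)² = 96.04
Round up: n = 97.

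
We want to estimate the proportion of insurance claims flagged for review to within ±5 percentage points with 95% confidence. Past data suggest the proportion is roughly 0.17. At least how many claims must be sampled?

n = 217

For a proportion with margin E = 0.05 at 95% confidence, z = 1.960.
n = p̂(1−p̂)(z/E)² = 0.17 × 0.83 × (1.960/0.05)² = 216.82
Round up: n = 217.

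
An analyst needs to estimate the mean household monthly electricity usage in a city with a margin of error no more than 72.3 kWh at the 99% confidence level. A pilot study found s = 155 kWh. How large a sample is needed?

For a mean, the margin of error is E = z·σ/√n, so n = (zσ/E)².
At 99% confidence, z = 2.576.
n = (2.576 × 155 / 72.3)² = 30.50
Round up: n = 31.

31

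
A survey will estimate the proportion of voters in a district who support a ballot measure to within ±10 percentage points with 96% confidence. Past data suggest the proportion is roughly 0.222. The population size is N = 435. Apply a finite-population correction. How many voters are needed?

For a proportion with margin E = 0.1 at 96% confidence, z = 2.054.
n = p̂(1−p̂)(z/E)² = 0.222 × 0.778 × (2.054/0.1)² = 72.87 — call this n₀.
Finite-population correction with N = 435: n = n₀ / (1 + (n₀−1)/N) = 72.87 / 1.165 = 62.55
Round up: n = 63.

63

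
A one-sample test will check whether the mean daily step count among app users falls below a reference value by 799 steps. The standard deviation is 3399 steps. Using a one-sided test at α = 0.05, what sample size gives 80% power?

112

For a one-sample z-test, n = ((z_α + z_β)·σ/δ)².
z_α = 1.645 (one-sided α = 0.05); z_β = 0.842 (power 80% → β = 0.2).
n = (2.487 × 3399 / 799)² = 111.93
Round up: n = 112.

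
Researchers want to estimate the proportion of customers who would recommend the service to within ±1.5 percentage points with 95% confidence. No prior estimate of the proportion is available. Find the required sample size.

4269

For a proportion with margin E = 0.015 at 95% confidence, z = 1.960.
With no prior estimate, use p = 0.5, which maximizes p(1−p) at 0.25.
n = 0.25 × (z/E)² = 0.25 × (1.960/0.015)² = 4268.44
Round up: n = 4269.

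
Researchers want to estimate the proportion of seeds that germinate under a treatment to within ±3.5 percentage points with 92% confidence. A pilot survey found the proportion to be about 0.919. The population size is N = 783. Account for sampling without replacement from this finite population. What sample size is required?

For a proportion with margin E = 0.035 at 92% confidence, z = 1.751.
n = p̂(1−p̂)(z/E)² = 0.919 × 0.081 × (1.751/0.035)² = 186.31 — call this n₀.
Finite-population correction with N = 783: n = n₀ / (1 + (n₀−1)/N) = 186.31 / 1.237 = 150.61
Round up: n = 151.

n = 151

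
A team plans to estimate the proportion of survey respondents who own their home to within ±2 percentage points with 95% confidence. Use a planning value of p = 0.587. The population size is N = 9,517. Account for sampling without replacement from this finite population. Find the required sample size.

n = 1871

For a proportion with margin E = 0.02 at 95% confidence, z = 1.960.
n = p̂(1−p̂)(z/E)² = 0.587 × 0.413 × (1.960/0.02)² = 2328.31 — call this n₀.
Finite-population correction with N = 9,517: n = n₀ / (1 + (n₀−1)/N) = 2328.31 / 1.245 = 1870.13
Round up: n = 1871.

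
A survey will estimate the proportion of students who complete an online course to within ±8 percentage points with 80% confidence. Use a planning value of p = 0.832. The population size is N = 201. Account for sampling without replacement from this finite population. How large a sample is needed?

31

For a proportion with margin E = 0.08 at 80% confidence, z = 1.282.
n = p̂(1−p̂)(z/E)² = 0.832 × 0.168 × (1.282/0.08)² = 35.89 — call this n₀.
Finite-population correction with N = 201: n = n₀ / (1 + (n₀−1)/N) = 35.89 / 1.174 = 30.57
Round up: n = 31.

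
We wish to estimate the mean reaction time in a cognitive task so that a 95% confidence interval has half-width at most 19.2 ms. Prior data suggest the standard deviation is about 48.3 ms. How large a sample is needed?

25

For a mean, the margin of error is E = z·σ/√n, so n = (zσ/E)².
At 95% confidence, z = 1.960.
n = (1.960 × 48.3 / 19.2)² = 24.31
Round up: n = 25.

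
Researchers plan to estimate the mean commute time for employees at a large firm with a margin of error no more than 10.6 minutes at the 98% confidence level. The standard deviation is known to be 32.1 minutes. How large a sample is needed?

For a mean, the margin of error is E = z·σ/√n, so n = (zσ/E)².
At 98% confidence, z = 2.326.
n = (2.326 × 32.1 / 10.6)² = 49.62
Round up: n = 50.

50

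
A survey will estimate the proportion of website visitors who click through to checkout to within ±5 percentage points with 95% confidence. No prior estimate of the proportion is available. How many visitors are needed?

For a proportion with margin E = 0.05 at 95% confidence, z = 1.960.
With no prior estimate, use p = 0.5, which maximizes p(1−p) at 0.25.
n = 0.25 × (z/E)² = 0.25 × (1.960/0.05)² = 384.16
Round up: n = 385.

385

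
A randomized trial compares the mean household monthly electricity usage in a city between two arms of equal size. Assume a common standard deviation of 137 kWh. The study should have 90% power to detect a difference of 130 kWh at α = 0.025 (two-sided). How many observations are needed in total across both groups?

56 total

For two equal groups, n per group = 2·((z_{α/2} + z_β)·σ/δ)².
z_{α/2} = 2.241; z_β = 1.282 (power 90%).
n = 2 × (3.523 × 137 / 130)² = 2 × 13.78 = 27.56
Round up: n = 28 per group.
Total across both groups: 2 × 28 = 56.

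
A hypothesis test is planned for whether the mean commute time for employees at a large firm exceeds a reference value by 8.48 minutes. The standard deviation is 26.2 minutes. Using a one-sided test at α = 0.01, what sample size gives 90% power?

For a one-sample z-test, n = ((z_α + z_β)·σ/δ)².
z_α = 2.326 (one-sided α = 0.01); z_β = 1.282 (power 90% → β = 0.1).
n = (3.608 × 26.2 / 8.48)² = 124.26
Round up: n = 125.

125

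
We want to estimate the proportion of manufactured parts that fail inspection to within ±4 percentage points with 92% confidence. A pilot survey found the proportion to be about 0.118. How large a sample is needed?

For a proportion with margin E = 0.04 at 92% confidence, z = 1.751.
n = p̂(1−p̂)(z/E)² = 0.118 × 0.882 × (1.751/0.04)² = 199.44
Round up: n = 200.

200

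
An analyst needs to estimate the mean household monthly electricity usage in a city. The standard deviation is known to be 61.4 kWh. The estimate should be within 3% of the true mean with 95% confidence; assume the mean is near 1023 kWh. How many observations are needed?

For a mean, the margin of error is E = z·σ/√n, so n = (zσ/E)².
At 95% confidence, z = 1.960.
E = 3% of 1023 = 30.69 kWh.
n = (1.960 × 61.4 / 30.69)² = 15.38
Round up: n = 16.

16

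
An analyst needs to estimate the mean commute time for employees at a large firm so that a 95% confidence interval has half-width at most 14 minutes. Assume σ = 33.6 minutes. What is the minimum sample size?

23

For a mean, the margin of error is E = z·σ/√n, so n = (zσ/E)².
At 95% confidence, z = 1.960.
n = (1.960 × 33.6 / 14)² = 22.13
Round up: n = 23.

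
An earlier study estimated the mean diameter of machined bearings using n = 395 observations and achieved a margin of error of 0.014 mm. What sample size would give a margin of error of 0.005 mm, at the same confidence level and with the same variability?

3097

Margin of error scales as 1/√n, so n₂ = n₁·(E₁/E₂)².
n₂ = 395 × (0.014/0.005)² = 395 × 7.84 = 3096.80
Round up: n₂ = 3097.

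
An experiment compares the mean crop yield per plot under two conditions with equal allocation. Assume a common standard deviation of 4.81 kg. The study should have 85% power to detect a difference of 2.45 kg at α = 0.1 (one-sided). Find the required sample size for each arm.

42 per group

For two equal groups, n per group = 2·((z_α + z_β)·σ/δ)².
z_α = 1.282; z_β = 1.036 (power 85%).
n = 2 × (2.318 × 4.81 / 2.45)² = 2 × 20.71 = 41.42
Round up: n = 42 per group.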